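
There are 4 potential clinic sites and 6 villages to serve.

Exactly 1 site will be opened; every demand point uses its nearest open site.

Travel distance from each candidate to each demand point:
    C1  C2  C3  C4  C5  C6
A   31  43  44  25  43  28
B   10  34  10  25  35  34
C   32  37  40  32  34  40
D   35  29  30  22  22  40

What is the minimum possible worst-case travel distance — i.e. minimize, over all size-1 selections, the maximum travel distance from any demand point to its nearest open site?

Open {B}.
  Farthest demand point is C5 at travel distance 35 (to B); all others are ≤ 35.
With {C} the worst case is 40.
With {D} the worst case is 40.
No size-1 selection achieves below 35.

35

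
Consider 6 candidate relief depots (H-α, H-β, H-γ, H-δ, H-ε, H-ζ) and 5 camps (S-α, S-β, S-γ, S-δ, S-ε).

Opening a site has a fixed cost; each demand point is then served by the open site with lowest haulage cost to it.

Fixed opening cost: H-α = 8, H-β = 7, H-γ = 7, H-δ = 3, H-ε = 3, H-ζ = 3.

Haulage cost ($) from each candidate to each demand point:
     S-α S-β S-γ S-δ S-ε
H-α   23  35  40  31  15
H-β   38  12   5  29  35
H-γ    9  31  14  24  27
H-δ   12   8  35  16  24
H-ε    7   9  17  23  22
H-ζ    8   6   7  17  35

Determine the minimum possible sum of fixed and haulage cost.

Open {H-α, H-ζ}: assign each demand point to its cheapest open site.
  S-α→H-ζ 8, S-β→H-ζ 6, S-γ→H-ζ 7, S-δ→H-ζ 17, S-ε→H-α 15
  haulage cost 53, fixed 11 → total 64.
Compare {H-ε, H-ζ}: haulage cost 59 + fixed 6 = 65.
Compare {H-α, H-δ, H-ζ}: haulage cost 52 + fixed 14 = 66.
Compare {H-α, H-ε, H-ζ}: haulage cost 52 + fixed 14 = 66.
All other subsets cost ≥ 65. Minimum total cost: 64.

64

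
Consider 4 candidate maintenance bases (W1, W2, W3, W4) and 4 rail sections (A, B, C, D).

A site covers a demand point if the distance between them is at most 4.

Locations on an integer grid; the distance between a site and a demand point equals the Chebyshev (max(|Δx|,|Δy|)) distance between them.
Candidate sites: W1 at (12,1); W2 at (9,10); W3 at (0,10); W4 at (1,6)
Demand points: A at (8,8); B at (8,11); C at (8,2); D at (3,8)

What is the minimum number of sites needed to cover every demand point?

3

Coverage sets (demand points within 4 of each site):
  W1: {C}
  W2: {A, B}
  W3: {D}
  W4: {D}
No 2 sites suffice: every size-2 union leaves at least one demand point uncovered.
But {W1, W2, W3} covers everything, so the minimum is 3.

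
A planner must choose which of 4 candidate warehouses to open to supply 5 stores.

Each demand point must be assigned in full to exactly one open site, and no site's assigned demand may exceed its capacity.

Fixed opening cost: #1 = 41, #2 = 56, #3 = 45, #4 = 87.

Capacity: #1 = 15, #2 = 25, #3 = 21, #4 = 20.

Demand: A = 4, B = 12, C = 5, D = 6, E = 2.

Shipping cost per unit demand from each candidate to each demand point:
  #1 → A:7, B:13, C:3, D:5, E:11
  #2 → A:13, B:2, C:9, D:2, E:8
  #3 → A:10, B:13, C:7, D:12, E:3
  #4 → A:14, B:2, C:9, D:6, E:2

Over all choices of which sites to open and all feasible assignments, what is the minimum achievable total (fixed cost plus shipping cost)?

Open {#1, #2}; cheapest assignment that respects the capacities:
  #1 (cap 15, load 9): A, C — cost 4×7 + 5×3 = 43
  #2 (cap 25, load 20): B, D, E — cost 12×2 + 6×2 + 2×8 = 52
  Shipping 95, fixed 97 → total 192.
  Any other capacity-feasible assignment to {#1, #2} ships for at least 95.
Compare {#2, #3}: its best feasible assignment gives total 218.
Compare {#1, #2, #3}: its best feasible assignment gives total 227.
Every other set of open sites that can feasibly serve all demand totals ≥ 218 even under its best assignment. Minimum: 192.

192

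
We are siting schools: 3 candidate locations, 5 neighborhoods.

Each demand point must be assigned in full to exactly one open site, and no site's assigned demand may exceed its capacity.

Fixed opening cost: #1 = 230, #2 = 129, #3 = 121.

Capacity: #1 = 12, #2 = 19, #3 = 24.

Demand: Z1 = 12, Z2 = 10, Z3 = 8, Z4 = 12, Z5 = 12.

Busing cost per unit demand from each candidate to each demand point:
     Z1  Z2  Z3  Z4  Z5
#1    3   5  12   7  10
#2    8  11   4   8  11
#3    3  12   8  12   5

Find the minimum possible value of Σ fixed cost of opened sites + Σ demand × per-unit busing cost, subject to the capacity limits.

Open {#1, #2, #3}; cheapest assignment that respects the capacities:
  #1 (cap 12, load 12): Z4 — cost 12×7 = 84
  #2 (cap 19, load 18): Z2, Z3 — cost 10×11 + 8×4 = 142
  #3 (cap 24, load 24): Z1, Z5 — cost 12×3 + 12×5 = 96
  Shipping 322, fixed 480 → total 802.
  Any other capacity-feasible assignment to {#1, #2, #3} ships for at least 322.
Total demand is 54 and no other set of sites has combined capacity ≥ 54, so {#1, #2, #3} is the only feasible choice of open sites. Minimum: 802.

802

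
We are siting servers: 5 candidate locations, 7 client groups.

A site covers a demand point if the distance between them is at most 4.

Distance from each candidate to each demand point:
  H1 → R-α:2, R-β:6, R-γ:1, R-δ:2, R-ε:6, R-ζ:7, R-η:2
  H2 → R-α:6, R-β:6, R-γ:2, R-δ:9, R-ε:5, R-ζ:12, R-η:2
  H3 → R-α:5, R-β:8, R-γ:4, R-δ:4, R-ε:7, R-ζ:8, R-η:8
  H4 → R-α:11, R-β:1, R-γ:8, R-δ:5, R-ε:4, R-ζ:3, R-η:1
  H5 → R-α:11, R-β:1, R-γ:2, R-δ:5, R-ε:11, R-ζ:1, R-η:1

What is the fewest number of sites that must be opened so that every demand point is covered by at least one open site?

2

Coverage sets (demand points within 4 of each site):
  H1: {R-α, R-γ, R-δ, R-η}
  H2: {R-γ, R-η}
  H3: {R-γ, R-δ}
  H4: {R-β, R-ε, R-ζ, R-η}
  H5: {R-β, R-γ, R-ζ, R-η}
No single site covers all 7 demand points.
But {H1, H4} covers everything, so the minimum is 2.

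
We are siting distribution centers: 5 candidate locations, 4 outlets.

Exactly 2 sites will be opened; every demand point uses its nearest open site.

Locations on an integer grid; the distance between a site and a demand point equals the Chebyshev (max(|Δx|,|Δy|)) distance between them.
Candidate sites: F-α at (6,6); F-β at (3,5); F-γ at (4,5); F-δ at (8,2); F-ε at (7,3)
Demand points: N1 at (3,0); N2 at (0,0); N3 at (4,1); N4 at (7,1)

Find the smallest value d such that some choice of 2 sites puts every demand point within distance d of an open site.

Open {F-α, F-β}.
  Farthest demand point is N1 at distance 5 (to F-β); all others are ≤ 5.
With {F-α, F-γ} the worst case is 5.
With {F-β, F-γ} the worst case is 5.
No size-2 selection achieves below 5.

5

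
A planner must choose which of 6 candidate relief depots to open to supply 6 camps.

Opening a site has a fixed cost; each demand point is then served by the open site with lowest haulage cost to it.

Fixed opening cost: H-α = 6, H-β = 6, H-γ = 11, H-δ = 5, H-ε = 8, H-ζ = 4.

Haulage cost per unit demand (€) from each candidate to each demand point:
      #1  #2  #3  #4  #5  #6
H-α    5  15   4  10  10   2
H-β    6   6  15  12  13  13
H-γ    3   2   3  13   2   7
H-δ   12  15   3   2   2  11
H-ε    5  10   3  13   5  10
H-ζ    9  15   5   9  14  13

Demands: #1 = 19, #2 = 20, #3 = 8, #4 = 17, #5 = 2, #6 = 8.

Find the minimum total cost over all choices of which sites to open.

Open {H-α, H-γ, H-δ}: assign each demand point to its cheapest open site.
  #1→H-γ 19×3=57, #2→H-γ 20×2=40, #3→H-γ 8×3=24, #4→H-δ 17×2=34, #5→H-γ 2×2=4, #6→H-α 8×2=16
  haulage cost 175, fixed 22 → total 197.
Compare {H-α, H-γ, H-δ, H-ζ}: haulage cost 175 + fixed 26 = 201.
Compare {H-α, H-β, H-γ, H-δ}: haulage cost 175 + fixed 28 = 203.
Compare {H-α, H-γ, H-δ, H-ε}: haulage cost 175 + fixed 30 = 205.
All other subsets cost ≥ 201. Minimum total cost: 197.

197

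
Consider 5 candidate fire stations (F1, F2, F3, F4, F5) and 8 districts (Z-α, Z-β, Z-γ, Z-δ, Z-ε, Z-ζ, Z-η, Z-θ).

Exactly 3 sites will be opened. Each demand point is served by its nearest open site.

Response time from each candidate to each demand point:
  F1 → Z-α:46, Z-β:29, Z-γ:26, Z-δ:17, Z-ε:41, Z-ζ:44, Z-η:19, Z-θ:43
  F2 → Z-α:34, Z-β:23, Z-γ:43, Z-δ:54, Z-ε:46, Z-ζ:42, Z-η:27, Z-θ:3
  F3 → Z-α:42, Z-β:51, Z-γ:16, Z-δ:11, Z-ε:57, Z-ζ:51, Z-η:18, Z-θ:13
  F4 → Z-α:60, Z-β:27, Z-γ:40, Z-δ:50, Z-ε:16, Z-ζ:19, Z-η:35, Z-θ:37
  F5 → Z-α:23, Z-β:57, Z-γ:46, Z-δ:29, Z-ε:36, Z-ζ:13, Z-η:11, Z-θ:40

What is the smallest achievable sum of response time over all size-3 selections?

Open {F3, F4, F5}.
  Z-α→F5 23, Z-β→F4 27, Z-γ→F3 16, Z-δ→F3 11, Z-ε→F4 16, Z-ζ→F5 13, Z-η→F5 11, Z-θ→F3 13  ⇒ total 130.
Compare {F2, F3, F5}: total 136.
Compare {F2, F3, F4}: total 140.
No size-3 selection does better; minimum is 130.

130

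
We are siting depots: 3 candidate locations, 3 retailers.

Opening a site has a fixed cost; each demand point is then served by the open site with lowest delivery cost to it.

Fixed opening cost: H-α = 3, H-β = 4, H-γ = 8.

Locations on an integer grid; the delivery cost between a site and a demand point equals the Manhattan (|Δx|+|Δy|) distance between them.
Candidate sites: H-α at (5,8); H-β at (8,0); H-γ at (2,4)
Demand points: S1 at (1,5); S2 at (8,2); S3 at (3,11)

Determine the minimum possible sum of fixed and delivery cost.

21

Open {H-α, H-β}: assign each demand point to its cheapest open site.
  S1→H-α 7, S2→H-β 2, S3→H-α 5
  delivery cost 14, fixed 7 → total 21.
Compare {H-α}: delivery cost 21 + fixed 3 = 24.
Compare {H-β, H-γ}: delivery cost 12 + fixed 12 = 24.
Compare {H-α, H-β, H-γ}: delivery cost 9 + fixed 15 = 24.
All other subsets cost ≥ 24. Minimum total cost: 21.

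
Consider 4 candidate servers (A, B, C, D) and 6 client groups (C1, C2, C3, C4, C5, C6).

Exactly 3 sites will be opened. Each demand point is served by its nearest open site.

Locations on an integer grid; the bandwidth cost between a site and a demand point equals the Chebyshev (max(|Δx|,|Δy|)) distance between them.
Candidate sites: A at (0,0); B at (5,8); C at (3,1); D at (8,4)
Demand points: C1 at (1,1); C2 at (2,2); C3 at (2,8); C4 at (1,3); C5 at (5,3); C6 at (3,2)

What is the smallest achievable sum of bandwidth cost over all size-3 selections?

10

Open {A, B, C}.
  C1→A 1, C2→C 1, C3→B 3, C4→C 2, C5→C 2, C6→C 1  ⇒ total 10.
Compare {B, C, D}: total 11.
Compare {A, C, D}: total 13.
No size-3 selection does better; minimum is 10.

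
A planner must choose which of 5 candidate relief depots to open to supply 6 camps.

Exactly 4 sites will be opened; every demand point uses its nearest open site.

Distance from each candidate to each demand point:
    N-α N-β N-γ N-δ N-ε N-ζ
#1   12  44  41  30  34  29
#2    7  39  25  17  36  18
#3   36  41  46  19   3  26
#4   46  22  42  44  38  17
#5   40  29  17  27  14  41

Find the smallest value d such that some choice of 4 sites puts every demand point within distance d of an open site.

22

Open {#1, #2, #4, #5}.
  Farthest demand point is N-β at distance 22 (to #4); all others are ≤ 22.
With {#1, #3, #4, #5} the worst case is 22.
With {#2, #3, #4, #5} the worst case is 22.
No size-4 selection achieves below 22.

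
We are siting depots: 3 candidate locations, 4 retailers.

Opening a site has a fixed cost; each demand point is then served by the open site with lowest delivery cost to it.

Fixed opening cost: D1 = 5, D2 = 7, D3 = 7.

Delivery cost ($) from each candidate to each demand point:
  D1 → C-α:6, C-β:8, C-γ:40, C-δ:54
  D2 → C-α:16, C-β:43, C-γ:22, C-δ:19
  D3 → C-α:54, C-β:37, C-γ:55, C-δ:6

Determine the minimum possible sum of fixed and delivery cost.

61

Open {D1, D2, D3}: assign each demand point to its cheapest open site.
  C-α→D1 6, C-β→D1 8, C-γ→D2 22, C-δ→D3 6
  delivery cost 42, fixed 19 → total 61.
Compare {D1, D2}: delivery cost 55 + fixed 12 = 67.
Compare {D1, D3}: delivery cost 60 + fixed 12 = 72.
Compare {D2, D3}: delivery cost 81 + fixed 14 = 95.
All other subsets cost ≥ 67. Minimum total cost: 61.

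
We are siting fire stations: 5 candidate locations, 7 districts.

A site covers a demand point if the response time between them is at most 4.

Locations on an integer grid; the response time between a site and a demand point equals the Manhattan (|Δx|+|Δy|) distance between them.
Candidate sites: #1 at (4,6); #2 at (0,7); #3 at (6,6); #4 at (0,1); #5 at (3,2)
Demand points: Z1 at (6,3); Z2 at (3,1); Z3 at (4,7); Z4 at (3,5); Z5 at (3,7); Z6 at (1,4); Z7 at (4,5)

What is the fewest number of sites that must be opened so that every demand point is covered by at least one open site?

Coverage sets (demand points within 4 of each site):
  #1: {Z3, Z4, Z5, Z7}
  #2: {Z3, Z5, Z6}
  #3: {Z1, Z3, Z4, Z5, Z7}
  #4: {Z2, Z6}
  #5: {Z1, Z2, Z4, Z6, Z7}
No single site covers all 7 demand points.
But {#1, #5} covers everything, so the minimum is 2.

2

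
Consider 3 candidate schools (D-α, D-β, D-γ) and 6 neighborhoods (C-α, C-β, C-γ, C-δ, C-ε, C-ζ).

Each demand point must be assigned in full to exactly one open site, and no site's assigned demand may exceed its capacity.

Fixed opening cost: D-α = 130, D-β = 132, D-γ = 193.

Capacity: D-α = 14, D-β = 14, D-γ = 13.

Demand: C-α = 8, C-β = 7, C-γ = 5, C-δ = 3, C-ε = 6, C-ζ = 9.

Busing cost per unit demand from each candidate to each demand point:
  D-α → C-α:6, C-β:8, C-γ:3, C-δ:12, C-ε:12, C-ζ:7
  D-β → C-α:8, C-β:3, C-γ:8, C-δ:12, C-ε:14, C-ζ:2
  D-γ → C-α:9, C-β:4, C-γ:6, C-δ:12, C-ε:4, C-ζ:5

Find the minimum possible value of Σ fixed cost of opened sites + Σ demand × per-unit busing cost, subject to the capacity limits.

Open {D-α, D-β, D-γ}; cheapest assignment that respects the capacities:
  D-α (cap 14, load 13): C-α, C-γ — cost 8×6 + 5×3 = 63
  D-β (cap 14, load 12): C-δ, C-ζ — cost 3×12 + 9×2 = 54
  D-γ (cap 13, load 13): C-β, C-ε — cost 7×4 + 6×4 = 52
  Shipping 169, fixed 455 → total 624.
  Any other capacity-feasible assignment to {D-α, D-β, D-γ} ships for at least 169.
Total demand is 38 and no other set of sites has combined capacity ≥ 38, so {D-α, D-β, D-γ} is the only feasible choice of open sites. Minimum: 624.

624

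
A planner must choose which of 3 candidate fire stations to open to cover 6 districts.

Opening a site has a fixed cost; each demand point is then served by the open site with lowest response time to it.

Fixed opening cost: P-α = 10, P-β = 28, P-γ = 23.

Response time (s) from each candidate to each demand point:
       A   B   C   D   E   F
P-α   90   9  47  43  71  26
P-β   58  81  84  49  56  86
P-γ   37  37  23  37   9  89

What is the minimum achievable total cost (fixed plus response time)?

174

Open {P-α, P-γ}: assign each demand point to its cheapest open site.
  A→P-γ 37, B→P-α 9, C→P-γ 23, D→P-γ 37, E→P-γ 9, F→P-α 26
  response time 141, fixed 33 → total 174.
Compare {P-α, P-β, P-γ}: response time 141 + fixed 61 = 202.
Compare {P-γ}: response time 232 + fixed 23 = 255.
Compare {P-α, P-β}: response time 239 + fixed 38 = 277.
All other subsets cost ≥ 202. Minimum total cost: 174.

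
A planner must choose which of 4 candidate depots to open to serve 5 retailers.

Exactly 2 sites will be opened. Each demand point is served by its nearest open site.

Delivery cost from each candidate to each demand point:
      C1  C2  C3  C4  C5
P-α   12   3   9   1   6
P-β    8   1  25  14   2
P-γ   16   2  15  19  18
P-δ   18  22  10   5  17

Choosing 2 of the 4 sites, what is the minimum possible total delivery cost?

21

Open {P-α, P-β}.
  C1→P-β 8, C2→P-β 1, C3→P-α 9, C4→P-α 1, C5→P-β 2  ⇒ total 21.
Compare {P-β, P-δ}: total 26.
Compare {P-α, P-γ}: total 30.
No size-2 selection does better; minimum is 21.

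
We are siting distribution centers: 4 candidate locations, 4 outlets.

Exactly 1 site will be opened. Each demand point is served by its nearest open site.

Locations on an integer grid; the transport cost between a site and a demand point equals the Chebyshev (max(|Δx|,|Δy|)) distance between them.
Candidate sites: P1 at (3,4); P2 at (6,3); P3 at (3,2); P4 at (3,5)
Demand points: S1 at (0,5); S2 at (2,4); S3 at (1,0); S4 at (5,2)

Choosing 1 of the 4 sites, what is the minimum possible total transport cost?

Open {P3}.
  S1→P3 3, S2→P3 2, S3→P3 2, S4→P3 2  ⇒ total 9.
Compare {P1}: total 10.
Compare {P4}: total 12.
No size-1 selection does better; minimum is 9.

9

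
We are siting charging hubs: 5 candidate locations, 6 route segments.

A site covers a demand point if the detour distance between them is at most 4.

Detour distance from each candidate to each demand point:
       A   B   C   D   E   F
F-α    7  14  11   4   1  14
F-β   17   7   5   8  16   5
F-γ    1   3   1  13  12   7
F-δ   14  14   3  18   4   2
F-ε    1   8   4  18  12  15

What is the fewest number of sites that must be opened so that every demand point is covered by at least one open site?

3

Coverage sets (demand points within 4 of each site):
  F-α: {D, E}
  F-β: {}
  F-γ: {A, B, C}
  F-δ: {C, E, F}
  F-ε: {A, C}
No 2 sites suffice: every size-2 union leaves at least one demand point uncovered.
But {F-α, F-γ, F-δ} covers everything, so the minimum is 3.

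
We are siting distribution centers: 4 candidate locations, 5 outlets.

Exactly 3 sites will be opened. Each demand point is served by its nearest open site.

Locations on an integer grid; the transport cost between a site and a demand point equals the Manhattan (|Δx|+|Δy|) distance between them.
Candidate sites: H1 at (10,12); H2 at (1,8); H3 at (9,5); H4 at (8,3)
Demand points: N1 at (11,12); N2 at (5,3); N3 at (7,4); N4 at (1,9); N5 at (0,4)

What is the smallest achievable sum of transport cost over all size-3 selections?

12

Open {H1, H2, H4}.
  N1→H1 1, N2→H4 3, N3→H4 2, N4→H2 1, N5→H2 5  ⇒ total 12.
Compare {H1, H2, H3}: total 16.
Compare {H2, H3, H4}: total 20.
No size-3 selection does better; minimum is 12.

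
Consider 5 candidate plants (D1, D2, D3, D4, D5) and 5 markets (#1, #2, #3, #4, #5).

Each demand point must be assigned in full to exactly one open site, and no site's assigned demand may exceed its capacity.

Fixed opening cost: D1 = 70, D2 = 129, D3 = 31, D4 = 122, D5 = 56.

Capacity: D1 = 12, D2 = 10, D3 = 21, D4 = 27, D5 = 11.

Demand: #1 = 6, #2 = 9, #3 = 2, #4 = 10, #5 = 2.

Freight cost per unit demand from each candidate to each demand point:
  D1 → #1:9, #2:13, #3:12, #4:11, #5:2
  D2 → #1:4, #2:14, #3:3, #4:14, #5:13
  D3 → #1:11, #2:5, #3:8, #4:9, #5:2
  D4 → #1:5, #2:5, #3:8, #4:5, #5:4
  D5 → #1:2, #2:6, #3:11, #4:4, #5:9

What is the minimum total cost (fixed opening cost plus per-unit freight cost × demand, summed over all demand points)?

258

Open {D3, D5}; cheapest assignment that respects the capacities:
  D3 (cap 21, load 19): #1, #2, #3, #5 — cost 6×11 + 9×5 + 2×8 + 2×2 = 131
  D5 (cap 11, load 10): #4 — cost 10×4 = 40
  Shipping 171, fixed 87 → total 258.
  Any other capacity-feasible assignment to {D3, D5} ships for at least 171.
Compare {D3, D4}: its best feasible assignment gives total 298.
Compare {D4, D5}: its best feasible assignment gives total 309.
Every other set of open sites that can feasibly serve all demand totals ≥ 298 even under its best assignment. Minimum: 258.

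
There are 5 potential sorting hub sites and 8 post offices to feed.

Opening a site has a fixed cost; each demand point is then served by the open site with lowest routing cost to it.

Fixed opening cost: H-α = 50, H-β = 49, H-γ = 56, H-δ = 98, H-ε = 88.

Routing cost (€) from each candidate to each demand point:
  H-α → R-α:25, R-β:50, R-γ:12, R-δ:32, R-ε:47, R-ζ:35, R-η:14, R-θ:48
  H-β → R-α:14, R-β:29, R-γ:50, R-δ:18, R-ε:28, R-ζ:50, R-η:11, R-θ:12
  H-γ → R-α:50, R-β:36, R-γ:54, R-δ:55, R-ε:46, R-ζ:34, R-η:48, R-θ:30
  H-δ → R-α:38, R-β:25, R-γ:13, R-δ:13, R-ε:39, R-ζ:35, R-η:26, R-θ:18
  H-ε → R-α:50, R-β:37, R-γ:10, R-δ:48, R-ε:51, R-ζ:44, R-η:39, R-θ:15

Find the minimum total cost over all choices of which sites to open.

Open {H-α, H-β}: assign each demand point to its cheapest open site.
  R-α→H-β 14, R-β→H-β 29, R-γ→H-α 12, R-δ→H-β 18, R-ε→H-β 28, R-ζ→H-α 35, R-η→H-β 11, R-θ→H-β 12
  routing cost 159, fixed 99 → total 258.
Compare {H-β}: routing cost 212 + fixed 49 = 261.
Compare {H-β, H-δ}: routing cost 151 + fixed 147 = 298.
Compare {H-β, H-γ}: routing cost 196 + fixed 105 = 301.
All other subsets cost ≥ 261. Minimum total cost: 258.

258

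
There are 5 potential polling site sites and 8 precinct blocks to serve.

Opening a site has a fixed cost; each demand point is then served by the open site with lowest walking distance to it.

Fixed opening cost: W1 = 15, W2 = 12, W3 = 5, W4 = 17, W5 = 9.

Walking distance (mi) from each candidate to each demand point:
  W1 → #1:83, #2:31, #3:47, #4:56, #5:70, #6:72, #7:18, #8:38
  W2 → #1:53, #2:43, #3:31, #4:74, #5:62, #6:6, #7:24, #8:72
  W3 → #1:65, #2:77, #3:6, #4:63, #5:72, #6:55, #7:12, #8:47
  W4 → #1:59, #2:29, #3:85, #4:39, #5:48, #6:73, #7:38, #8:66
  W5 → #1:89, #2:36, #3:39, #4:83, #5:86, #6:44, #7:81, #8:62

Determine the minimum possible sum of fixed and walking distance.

Open {W2, W3, W4}: assign each demand point to its cheapest open site.
  #1→W2 53, #2→W4 29, #3→W3 6, #4→W4 39, #5→W4 48, #6→W2 6, #7→W3 12, #8→W3 47
  walking distance 240, fixed 34 → total 274.
Compare {W1, W2, W3, W4}: walking distance 231 + fixed 49 = 280.
Compare {W2, W3, W4, W5}: walking distance 240 + fixed 43 = 283.
Compare {W1, W2, W3, W4, W5}: walking distance 231 + fixed 58 = 289.
All other subsets cost ≥ 280. Minimum total cost: 274.

274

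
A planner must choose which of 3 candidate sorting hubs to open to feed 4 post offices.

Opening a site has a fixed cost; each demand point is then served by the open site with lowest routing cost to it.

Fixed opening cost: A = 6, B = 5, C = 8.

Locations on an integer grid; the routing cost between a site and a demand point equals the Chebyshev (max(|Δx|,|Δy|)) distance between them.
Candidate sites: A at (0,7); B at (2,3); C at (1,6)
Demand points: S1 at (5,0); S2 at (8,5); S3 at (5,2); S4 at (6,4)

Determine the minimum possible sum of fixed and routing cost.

Open {B}: assign each demand point to its cheapest open site.
  S1→B 3, S2→B 6, S3→B 3, S4→B 4
  routing cost 16, fixed 5 → total 21.
Compare {A, B}: routing cost 16 + fixed 11 = 27.
Compare {B, C}: routing cost 16 + fixed 13 = 29.
Compare {C}: routing cost 22 + fixed 8 = 30.
All other subsets cost ≥ 27. Minimum total cost: 21.

21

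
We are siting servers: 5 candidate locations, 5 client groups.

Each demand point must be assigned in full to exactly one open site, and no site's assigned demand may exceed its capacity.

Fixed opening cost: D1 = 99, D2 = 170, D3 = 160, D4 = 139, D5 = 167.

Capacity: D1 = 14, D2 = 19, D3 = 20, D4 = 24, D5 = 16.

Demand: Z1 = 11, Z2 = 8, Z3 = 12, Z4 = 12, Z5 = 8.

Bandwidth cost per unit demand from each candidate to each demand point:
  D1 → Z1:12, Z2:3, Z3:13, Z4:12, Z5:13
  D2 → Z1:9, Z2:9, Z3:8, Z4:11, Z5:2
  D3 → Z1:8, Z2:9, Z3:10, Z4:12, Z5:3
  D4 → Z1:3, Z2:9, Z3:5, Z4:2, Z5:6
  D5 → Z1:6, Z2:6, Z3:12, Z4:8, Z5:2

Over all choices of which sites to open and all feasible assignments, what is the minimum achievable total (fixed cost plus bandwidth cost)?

618

Open {D1, D3, D4}; cheapest assignment that respects the capacities:
  D1 (cap 14, load 8): Z2 — cost 8×3 = 24
  D3 (cap 20, load 19): Z1, Z5 — cost 11×8 + 8×3 = 112
  D4 (cap 24, load 24): Z3, Z4 — cost 12×5 + 12×2 = 84
  Shipping 220, fixed 398 → total 618.
  Any other capacity-feasible assignment to {D1, D3, D4} ships for at least 220.
Compare {D1, D2, D4}: its best feasible assignment gives total 631.
Compare {D1, D4, D5}: its best feasible assignment gives total 682.
Every other set of open sites that can feasibly serve all demand totals ≥ 631 even under its best assignment. Minimum: 618.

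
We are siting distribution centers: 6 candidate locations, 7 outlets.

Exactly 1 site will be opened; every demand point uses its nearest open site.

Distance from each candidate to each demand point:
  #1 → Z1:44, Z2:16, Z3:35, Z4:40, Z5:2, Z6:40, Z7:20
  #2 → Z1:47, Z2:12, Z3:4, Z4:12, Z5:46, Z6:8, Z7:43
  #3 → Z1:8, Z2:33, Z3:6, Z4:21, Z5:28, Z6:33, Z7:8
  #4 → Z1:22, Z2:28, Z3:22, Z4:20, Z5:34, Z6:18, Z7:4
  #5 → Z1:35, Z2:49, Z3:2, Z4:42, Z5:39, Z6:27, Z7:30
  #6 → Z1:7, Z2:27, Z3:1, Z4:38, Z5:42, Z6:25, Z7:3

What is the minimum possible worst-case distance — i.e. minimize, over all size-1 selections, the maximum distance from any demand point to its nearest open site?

Open {#3}.
  Farthest demand point is Z2 at distance 33 (to #3); all others are ≤ 33.
With {#4} the worst case is 34.
With {#6} the worst case is 42.
No size-1 selection achieves below 33.

33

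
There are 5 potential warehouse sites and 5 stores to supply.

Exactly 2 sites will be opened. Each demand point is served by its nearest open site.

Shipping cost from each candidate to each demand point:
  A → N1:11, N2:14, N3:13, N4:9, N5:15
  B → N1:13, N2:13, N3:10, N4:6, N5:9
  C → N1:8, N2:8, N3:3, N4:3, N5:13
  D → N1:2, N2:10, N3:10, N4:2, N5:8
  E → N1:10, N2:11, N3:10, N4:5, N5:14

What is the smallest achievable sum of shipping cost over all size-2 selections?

23

Open {C, D}.
  N1→D 2, N2→C 8, N3→C 3, N4→D 2, N5→D 8  ⇒ total 23.
Compare {B, C}: total 31.
Compare {A, D}: total 32.
No size-2 selection does better; minimum is 23.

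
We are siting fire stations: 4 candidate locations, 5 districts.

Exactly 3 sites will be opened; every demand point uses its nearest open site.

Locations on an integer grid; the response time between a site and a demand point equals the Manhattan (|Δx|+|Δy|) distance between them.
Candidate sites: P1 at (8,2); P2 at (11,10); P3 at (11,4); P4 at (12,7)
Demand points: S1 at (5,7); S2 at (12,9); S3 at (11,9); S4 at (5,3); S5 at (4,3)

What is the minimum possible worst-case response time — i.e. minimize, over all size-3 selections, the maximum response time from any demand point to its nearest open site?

7

Open {P1, P2, P4}.
  Farthest demand point is S1 at response time 7 (to P4); all others are ≤ 7.
With {P1, P3, P4} the worst case is 7.
With {P1, P2, P3} the worst case is 8.
No size-3 selection achieves below 7.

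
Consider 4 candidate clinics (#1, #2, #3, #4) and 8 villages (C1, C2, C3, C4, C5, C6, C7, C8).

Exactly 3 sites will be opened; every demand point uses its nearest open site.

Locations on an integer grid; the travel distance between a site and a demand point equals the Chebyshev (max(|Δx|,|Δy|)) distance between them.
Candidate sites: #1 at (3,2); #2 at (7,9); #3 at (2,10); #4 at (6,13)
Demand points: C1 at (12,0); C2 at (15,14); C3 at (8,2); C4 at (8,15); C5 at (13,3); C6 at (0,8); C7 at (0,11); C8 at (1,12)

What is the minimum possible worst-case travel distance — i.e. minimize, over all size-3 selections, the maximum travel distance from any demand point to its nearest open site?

9

Open {#1, #2, #3}.
  Farthest demand point is C1 at travel distance 9 (to #1); all others are ≤ 9.
With {#1, #2, #4} the worst case is 9.
With {#2, #3, #4} the worst case is 9.
No size-3 selection achieves below 9.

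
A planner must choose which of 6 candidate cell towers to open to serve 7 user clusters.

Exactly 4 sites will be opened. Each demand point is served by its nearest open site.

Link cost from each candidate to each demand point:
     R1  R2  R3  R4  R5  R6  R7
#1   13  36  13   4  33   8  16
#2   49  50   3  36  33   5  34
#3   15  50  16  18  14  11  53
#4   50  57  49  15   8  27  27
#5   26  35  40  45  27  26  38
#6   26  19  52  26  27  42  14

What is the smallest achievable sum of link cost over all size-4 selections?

66

Open {#1, #2, #4, #6}.
  R1→#1 13, R2→#6 19, R3→#2 3, R4→#1 4, R5→#4 8, R6→#2 5, R7→#6 14  ⇒ total 66.
Compare {#1, #2, #3, #6}: total 72.
Compare {#1, #3, #4, #6}: total 79.
No size-4 selection does better; minimum is 66.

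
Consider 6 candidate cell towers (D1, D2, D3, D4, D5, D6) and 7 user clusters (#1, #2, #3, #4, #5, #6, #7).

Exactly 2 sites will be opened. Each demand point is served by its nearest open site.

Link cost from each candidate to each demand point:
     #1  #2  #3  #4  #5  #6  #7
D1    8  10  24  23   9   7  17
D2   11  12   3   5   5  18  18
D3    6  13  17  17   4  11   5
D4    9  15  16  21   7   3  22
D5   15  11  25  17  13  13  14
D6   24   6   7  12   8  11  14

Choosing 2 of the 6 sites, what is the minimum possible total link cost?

Open {D2, D3}.
  #1→D3 6, #2→D2 12, #3→D2 3, #4→D2 5, #5→D3 4, #6→D3 11, #7→D3 5  ⇒ total 46.
Compare {D3, D6}: total 51.
Compare {D1, D2}: total 55.
No size-2 selection does better; minimum is 46.

46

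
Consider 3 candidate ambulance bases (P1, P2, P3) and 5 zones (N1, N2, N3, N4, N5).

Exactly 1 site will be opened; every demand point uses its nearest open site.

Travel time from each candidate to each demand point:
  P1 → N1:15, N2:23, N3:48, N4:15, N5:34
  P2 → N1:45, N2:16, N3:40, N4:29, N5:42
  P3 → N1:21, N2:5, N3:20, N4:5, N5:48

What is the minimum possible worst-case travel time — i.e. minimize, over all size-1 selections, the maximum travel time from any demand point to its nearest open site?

45

Open {P2}.
  Farthest demand point is N1 at travel time 45 (to P2); all others are ≤ 45.
With {P1} the worst case is 48.
With {P3} the worst case is 48.
No size-1 selection achieves below 45.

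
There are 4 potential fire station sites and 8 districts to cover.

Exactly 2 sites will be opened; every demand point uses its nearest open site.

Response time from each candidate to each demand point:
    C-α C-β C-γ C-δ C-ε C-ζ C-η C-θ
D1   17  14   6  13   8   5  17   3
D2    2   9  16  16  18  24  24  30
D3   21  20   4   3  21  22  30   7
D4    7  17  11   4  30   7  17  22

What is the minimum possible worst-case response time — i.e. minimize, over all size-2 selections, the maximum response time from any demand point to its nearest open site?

17

Open {D1, D2}.
  Farthest demand point is C-η at response time 17 (to D1); all others are ≤ 17.
With {D1, D3} the worst case is 17.
With {D1, D4} the worst case is 17.
No size-2 selection achieves below 17.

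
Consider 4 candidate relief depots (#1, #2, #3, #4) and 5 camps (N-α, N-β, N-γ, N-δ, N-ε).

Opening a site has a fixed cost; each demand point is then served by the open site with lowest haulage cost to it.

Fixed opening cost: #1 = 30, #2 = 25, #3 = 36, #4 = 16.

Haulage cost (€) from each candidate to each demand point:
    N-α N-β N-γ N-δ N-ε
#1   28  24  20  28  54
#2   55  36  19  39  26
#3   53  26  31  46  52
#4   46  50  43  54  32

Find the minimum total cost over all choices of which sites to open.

Open {#1, #4}: assign each demand point to its cheapest open site.
  N-α→#1 28, N-β→#1 24, N-γ→#1 20, N-δ→#1 28, N-ε→#4 32
  haulage cost 132, fixed 46 → total 178.
Compare {#1, #2}: haulage cost 125 + fixed 55 = 180.
Compare {#1}: haulage cost 154 + fixed 30 = 184.
Compare {#1, #2, #4}: haulage cost 125 + fixed 71 = 196.
All other subsets cost ≥ 180. Minimum total cost: 178.

178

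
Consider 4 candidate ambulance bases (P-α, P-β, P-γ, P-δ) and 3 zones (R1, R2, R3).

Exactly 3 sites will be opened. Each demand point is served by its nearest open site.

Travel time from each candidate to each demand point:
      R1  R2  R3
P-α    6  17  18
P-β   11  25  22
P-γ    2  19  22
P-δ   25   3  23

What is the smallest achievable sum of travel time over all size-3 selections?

Open {P-α, P-γ, P-δ}.
  R1→P-γ 2, R2→P-δ 3, R3→P-α 18  ⇒ total 23.
Compare {P-α, P-β, P-δ}: total 27.
Compare {P-β, P-γ, P-δ}: total 27.
No size-3 selection does better; minimum is 23.

23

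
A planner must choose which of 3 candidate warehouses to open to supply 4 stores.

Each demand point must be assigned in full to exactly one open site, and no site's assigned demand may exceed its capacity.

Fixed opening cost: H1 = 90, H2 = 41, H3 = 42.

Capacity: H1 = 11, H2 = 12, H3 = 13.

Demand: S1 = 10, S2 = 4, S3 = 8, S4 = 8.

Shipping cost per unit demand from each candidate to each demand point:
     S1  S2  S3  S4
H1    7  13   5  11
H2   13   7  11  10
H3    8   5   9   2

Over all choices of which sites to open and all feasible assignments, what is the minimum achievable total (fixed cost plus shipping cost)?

Open {H1, H2, H3}; cheapest assignment that respects the capacities:
  H1 (cap 11, load 10): S1 — cost 10×7 = 70
  H2 (cap 12, load 8): S3 — cost 8×11 = 88
  H3 (cap 13, load 12): S2, S4 — cost 4×5 + 8×2 = 36
  Shipping 194, fixed 173 → total 367.
  Any other capacity-feasible assignment to {H1, H2, H3} ships for at least 194.
Total demand is 30 and no other set of sites has combined capacity ≥ 30, so {H1, H2, H3} is the only feasible choice of open sites. Minimum: 367.

367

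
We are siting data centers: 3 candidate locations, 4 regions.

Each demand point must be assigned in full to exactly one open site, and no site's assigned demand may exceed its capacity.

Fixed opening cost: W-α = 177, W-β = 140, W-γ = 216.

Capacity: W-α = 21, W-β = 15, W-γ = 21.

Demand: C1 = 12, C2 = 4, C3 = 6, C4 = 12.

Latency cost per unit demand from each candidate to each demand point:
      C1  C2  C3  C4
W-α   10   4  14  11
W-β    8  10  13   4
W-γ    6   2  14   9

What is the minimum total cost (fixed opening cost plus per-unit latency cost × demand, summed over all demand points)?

Open {W-α, W-γ}; cheapest assignment that respects the capacities:
  W-α (cap 21, load 18): C3, C4 — cost 6×14 + 12×11 = 216
  W-γ (cap 21, load 16): C1, C2 — cost 12×6 + 4×2 = 80
  Shipping 296, fixed 393 → total 689.
  Any other capacity-feasible assignment to {W-α, W-γ} ships for at least 296.
Compare {W-α, W-β, W-γ}: its best feasible assignment gives total 745.
Every other set of open sites that can feasibly serve all demand totals ≥ 745 even under its best assignment. Minimum: 689.

689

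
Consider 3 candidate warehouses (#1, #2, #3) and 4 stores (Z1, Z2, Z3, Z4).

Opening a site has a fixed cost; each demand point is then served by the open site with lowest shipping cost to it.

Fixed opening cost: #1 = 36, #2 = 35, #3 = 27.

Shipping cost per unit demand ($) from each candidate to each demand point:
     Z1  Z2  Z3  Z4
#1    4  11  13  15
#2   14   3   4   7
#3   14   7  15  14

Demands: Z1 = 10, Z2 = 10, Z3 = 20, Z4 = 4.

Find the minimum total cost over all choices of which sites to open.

Open {#1, #2}: assign each demand point to its cheapest open site.
  Z1→#1 10×4=40, Z2→#2 10×3=30, Z3→#2 20×4=80, Z4→#2 4×7=28
  shipping cost 178, fixed 71 → total 249.
Compare {#1, #2, #3}: shipping cost 178 + fixed 98 = 276.
Compare {#2}: shipping cost 278 + fixed 35 = 313.
Compare {#2, #3}: shipping cost 278 + fixed 62 = 340.
All other subsets cost ≥ 276. Minimum total cost: 249.

249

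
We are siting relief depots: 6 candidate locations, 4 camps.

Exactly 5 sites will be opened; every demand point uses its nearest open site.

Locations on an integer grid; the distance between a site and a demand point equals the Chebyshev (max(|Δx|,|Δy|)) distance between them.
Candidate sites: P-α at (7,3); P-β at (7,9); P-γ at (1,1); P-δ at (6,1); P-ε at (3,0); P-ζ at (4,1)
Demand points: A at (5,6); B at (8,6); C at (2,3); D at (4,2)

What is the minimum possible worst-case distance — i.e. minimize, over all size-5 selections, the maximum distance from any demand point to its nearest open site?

3

Open {P-α, P-β, P-γ, P-δ, P-ε}.
  Farthest demand point is A at distance 3 (to P-α); all others are ≤ 3.
With {P-α, P-β, P-γ, P-δ, P-ζ} the worst case is 3.
With {P-α, P-β, P-γ, P-ε, P-ζ} the worst case is 3.
No size-5 selection achieves below 3.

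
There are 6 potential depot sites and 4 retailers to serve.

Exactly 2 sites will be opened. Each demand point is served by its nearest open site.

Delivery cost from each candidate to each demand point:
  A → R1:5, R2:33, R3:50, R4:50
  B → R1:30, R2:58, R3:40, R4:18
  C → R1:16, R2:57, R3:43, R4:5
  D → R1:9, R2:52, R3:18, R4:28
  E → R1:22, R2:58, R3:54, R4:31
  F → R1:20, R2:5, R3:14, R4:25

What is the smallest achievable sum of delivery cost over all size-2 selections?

40

Open {C, F}.
  R1→C 16, R2→F 5, R3→F 14, R4→C 5  ⇒ total 40.
Compare {A, F}: total 49.
Compare {D, F}: total 53.
No size-2 selection does better; minimum is 40.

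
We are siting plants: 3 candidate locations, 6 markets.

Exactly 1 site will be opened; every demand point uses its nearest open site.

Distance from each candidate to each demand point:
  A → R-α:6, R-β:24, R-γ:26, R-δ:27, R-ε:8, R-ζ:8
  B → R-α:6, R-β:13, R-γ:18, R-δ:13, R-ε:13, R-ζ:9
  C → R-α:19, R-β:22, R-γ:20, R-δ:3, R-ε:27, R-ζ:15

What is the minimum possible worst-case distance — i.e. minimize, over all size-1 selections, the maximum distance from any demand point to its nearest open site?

Open {B}.
  Farthest demand point is R-γ at distance 18 (to B); all others are ≤ 18.
With {A} the worst case is 27.
With {C} the worst case is 27.
No size-1 selection achieves below 18.

18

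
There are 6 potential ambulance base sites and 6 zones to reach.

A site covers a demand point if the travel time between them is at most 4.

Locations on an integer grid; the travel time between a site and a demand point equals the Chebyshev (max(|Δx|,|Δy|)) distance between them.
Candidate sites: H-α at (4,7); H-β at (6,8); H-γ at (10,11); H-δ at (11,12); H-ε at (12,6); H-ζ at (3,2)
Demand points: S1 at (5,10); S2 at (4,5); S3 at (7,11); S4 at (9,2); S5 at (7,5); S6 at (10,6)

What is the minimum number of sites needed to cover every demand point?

2

Coverage sets (demand points within 4 of each site):
  H-α: {S1, S2, S3, S5}
  H-β: {S1, S2, S3, S5, S6}
  H-γ: {S3}
  H-δ: {S3}
  H-ε: {S4, S6}
  H-ζ: {S2, S5}
No single site covers all 6 demand points.
But {H-α, H-ε} covers everything, so the minimum is 2.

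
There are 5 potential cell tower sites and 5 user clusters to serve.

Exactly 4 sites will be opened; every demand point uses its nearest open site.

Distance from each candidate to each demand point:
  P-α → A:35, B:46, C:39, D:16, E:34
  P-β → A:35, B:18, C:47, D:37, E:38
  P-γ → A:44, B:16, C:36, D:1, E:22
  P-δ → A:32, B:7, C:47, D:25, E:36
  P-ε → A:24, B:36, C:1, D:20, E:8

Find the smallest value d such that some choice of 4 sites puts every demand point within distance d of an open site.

Open {P-α, P-β, P-γ, P-ε}.
  Farthest demand point is A at distance 24 (to P-ε); all others are ≤ 24.
With {P-α, P-β, P-δ, P-ε} the worst case is 24.
With {P-α, P-γ, P-δ, P-ε} the worst case is 24.
No size-4 selection achieves below 24.

24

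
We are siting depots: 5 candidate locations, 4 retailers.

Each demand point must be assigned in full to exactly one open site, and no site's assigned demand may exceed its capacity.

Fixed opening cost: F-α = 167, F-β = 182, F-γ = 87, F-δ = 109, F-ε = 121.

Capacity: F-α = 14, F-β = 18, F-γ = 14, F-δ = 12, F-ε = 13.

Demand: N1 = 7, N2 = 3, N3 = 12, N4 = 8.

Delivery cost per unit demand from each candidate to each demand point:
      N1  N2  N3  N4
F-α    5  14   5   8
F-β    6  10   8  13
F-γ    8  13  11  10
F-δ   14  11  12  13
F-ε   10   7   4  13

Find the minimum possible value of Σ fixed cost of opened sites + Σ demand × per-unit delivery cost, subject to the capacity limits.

Open {F-β, F-ε}; cheapest assignment that respects the capacities:
  F-β (cap 18, load 18): N1, N2, N4 — cost 7×6 + 3×10 + 8×13 = 176
  F-ε (cap 13, load 12): N3 — cost 12×4 = 48
  Shipping 224, fixed 303 → total 527.
  Any other capacity-feasible assignment to {F-β, F-ε} ships for at least 224.
Compare {F-γ, F-δ, F-ε}: its best feasible assignment gives total 558.
Compare {F-β, F-γ}: its best feasible assignment gives total 577.
Every other set of open sites that can feasibly serve all demand totals ≥ 558 even under its best assignment. Minimum: 527.

527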